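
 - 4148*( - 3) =12444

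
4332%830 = 182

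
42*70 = 2940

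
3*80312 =240936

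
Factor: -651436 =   -  2^2*162859^1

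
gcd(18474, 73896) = 18474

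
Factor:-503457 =-3^1*283^1*593^1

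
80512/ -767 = - 105 + 23/767 = - 104.97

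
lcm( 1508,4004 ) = 116116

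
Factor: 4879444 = 2^2*1219861^1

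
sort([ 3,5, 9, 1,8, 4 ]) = [1, 3, 4,5, 8, 9]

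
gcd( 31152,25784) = 88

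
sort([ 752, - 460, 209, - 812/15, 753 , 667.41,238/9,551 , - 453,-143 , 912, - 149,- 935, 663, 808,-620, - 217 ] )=[ - 935, - 620, - 460,-453, - 217, - 149,-143, - 812/15, 238/9, 209,551, 663, 667.41, 752, 753, 808, 912]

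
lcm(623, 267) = 1869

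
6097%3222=2875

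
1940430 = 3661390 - 1720960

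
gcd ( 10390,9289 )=1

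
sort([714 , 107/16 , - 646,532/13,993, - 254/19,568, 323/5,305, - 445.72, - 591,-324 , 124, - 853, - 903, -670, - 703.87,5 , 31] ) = [ - 903, - 853, - 703.87 , - 670,-646 , - 591,  -  445.72, - 324, - 254/19, 5, 107/16, 31, 532/13 , 323/5, 124, 305,  568,714, 993 ] 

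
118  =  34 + 84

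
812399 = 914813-102414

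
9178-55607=- 46429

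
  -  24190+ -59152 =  - 83342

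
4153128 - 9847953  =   - 5694825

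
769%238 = 55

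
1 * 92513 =92513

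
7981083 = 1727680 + 6253403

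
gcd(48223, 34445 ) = 6889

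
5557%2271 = 1015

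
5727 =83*69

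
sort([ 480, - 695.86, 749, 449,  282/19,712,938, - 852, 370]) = [-852,  -  695.86 , 282/19, 370,449,480, 712,749,938]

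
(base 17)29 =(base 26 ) 1h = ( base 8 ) 53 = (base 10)43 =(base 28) 1F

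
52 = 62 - 10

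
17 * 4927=83759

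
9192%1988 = 1240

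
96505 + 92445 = 188950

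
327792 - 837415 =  - 509623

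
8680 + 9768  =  18448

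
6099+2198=8297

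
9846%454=312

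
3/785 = 3/785 = 0.00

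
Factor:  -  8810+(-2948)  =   - 2^1*5879^1 = - 11758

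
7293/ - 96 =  -76 + 1/32= - 75.97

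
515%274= 241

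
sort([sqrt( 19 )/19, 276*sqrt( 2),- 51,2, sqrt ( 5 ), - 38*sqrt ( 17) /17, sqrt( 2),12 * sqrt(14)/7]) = [  -  51, -38*sqrt( 17 )/17,sqrt( 19) /19,sqrt( 2 ), 2, sqrt( 5),12*sqrt( 14)/7,276 * sqrt (2) ] 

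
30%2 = 0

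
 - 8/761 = -1  +  753/761 = -  0.01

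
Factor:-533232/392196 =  -276/203=-2^2*3^1*7^(-1 )*23^1*29^(-1 )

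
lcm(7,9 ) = 63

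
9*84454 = 760086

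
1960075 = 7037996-5077921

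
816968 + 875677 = 1692645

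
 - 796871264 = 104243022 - 901114286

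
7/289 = 7/289 = 0.02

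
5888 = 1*5888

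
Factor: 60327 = 3^2*6703^1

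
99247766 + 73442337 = 172690103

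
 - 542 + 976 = 434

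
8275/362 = 22 + 311/362 = 22.86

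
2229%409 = 184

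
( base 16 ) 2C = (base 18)28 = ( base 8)54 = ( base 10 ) 44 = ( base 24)1k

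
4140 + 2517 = 6657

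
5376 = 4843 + 533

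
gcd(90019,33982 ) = 1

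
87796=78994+8802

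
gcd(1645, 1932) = 7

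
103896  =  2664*39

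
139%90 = 49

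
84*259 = 21756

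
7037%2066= 839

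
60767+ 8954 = 69721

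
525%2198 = 525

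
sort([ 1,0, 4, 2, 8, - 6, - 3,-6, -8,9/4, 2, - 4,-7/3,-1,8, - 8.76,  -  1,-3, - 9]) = [-9, - 8.76 , - 8,- 6, - 6, - 4, - 3, - 3,  -  7/3, - 1, - 1,0,1,2,2, 9/4,4,8,8]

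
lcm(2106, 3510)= 10530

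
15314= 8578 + 6736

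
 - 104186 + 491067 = 386881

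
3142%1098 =946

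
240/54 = 4 + 4/9 = 4.44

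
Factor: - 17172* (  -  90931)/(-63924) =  - 3^3*7^( - 1 )*53^1 *761^(-1 )*90931^1 = - 130122261/5327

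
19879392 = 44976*442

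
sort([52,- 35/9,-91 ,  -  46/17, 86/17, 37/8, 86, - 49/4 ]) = [ - 91, - 49/4, - 35/9,  -  46/17, 37/8, 86/17,52, 86] 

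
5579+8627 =14206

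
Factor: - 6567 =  - 3^1*11^1 *199^1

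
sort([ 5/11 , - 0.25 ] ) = [ - 0.25, 5/11] 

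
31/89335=31/89335 =0.00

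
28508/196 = 145 + 22/49 = 145.45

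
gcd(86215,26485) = 5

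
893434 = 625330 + 268104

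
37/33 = 1 + 4/33 = 1.12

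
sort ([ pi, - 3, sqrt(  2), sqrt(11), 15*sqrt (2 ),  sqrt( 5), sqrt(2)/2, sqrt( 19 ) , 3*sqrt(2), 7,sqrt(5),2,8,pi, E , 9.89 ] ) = [ - 3, sqrt( 2)/2,sqrt( 2 ), 2, sqrt(5),sqrt( 5 ), E, pi,pi,sqrt(11), 3 * sqrt(2 ),sqrt(19),7, 8, 9.89, 15*sqrt ( 2)]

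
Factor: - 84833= - 7^1*12119^1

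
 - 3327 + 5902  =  2575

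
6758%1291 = 303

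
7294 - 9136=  - 1842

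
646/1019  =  646/1019 = 0.63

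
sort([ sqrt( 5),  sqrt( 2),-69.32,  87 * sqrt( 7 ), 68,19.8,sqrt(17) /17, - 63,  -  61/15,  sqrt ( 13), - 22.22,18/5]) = [-69.32, -63, - 22.22,-61/15,sqrt( 17 )/17 , sqrt(2),  sqrt( 5 ), 18/5, sqrt ( 13),19.8,  68,87 * sqrt( 7) ] 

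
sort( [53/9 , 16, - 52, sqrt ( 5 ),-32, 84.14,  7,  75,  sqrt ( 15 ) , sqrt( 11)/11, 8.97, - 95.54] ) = [-95.54, - 52 ,-32, sqrt(11 )/11, sqrt (5 ),sqrt ( 15), 53/9,7, 8.97,16,75, 84.14]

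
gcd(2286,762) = 762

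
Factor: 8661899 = 8661899^1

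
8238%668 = 222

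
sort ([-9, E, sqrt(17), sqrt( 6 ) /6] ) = [ - 9,sqrt ( 6)/6,E,sqrt( 17 )]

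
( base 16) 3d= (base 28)25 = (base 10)61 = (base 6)141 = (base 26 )29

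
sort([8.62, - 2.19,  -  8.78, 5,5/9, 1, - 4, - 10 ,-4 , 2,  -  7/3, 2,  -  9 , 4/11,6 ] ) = [ - 10, - 9 ,-8.78,-4, - 4, - 7/3, - 2.19, 4/11,5/9,1,2, 2,  5 , 6,  8.62 ] 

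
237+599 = 836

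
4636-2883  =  1753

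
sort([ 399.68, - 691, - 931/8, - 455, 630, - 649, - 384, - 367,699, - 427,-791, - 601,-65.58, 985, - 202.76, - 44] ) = [ - 791, - 691,-649, - 601, - 455,- 427, - 384, - 367, - 202.76,  -  931/8, - 65.58, - 44,399.68, 630, 699, 985 ] 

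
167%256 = 167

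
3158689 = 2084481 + 1074208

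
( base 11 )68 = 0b1001010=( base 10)74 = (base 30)2E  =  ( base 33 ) 28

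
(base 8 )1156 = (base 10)622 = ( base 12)43A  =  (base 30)km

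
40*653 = 26120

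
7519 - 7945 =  -426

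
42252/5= 42252/5 = 8450.40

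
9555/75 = 637/5=127.40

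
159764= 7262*22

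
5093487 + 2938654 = 8032141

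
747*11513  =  8600211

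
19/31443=19/31443=0.00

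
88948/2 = 44474 =44474.00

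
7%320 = 7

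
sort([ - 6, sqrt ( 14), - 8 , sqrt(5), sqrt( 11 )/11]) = [ - 8, - 6,sqrt( 11)/11, sqrt(5),sqrt( 14) ] 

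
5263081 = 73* 72097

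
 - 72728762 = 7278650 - 80007412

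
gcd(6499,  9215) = 97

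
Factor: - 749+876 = 127^1 = 127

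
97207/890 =109+197/890 =109.22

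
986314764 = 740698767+245615997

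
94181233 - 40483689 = 53697544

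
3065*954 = 2924010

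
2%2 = 0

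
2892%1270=352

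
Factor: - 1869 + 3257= 1388 = 2^2*347^1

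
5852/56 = 104 + 1/2=104.50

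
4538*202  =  916676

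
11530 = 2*5765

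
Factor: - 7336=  - 2^3*7^1*131^1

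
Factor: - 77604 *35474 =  - 2^3*3^1 * 29^1 * 223^1 * 17737^1  =  -2752924296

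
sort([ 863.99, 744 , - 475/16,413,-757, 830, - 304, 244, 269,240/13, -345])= [ - 757, - 345, - 304, - 475/16, 240/13, 244, 269, 413, 744 , 830,863.99 ] 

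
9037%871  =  327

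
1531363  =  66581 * 23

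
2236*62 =138632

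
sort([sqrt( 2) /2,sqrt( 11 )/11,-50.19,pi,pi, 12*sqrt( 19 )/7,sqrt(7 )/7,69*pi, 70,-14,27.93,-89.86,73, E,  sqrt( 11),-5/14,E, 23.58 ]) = [ - 89.86, - 50.19, - 14,-5/14, sqrt( 11 )/11,  sqrt(7) /7, sqrt( 2)/2 , E, E  ,  pi,  pi,sqrt( 11),12*sqrt (19 )/7, 23.58,27.93, 70,73, 69*pi ]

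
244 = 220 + 24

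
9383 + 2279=11662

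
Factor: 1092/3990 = 2^1*5^( - 1) * 13^1 * 19^( - 1) = 26/95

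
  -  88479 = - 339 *261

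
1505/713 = 1505/713  =  2.11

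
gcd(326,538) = 2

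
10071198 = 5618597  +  4452601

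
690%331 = 28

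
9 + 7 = 16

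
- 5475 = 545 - 6020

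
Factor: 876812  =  2^2 * 19^1*83^1 * 139^1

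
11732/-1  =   - 11732/1= - 11732.00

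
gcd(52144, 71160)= 8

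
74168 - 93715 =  - 19547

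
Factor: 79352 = 2^3*7^1*13^1*109^1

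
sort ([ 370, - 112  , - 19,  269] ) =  [- 112, - 19,269, 370]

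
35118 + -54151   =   -19033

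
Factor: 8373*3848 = 32219304 = 2^3 * 3^1 *13^1*37^1*2791^1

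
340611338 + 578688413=919299751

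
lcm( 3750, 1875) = 3750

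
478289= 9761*49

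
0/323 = 0 = 0.00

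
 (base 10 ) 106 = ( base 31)3d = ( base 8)152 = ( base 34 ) 34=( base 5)411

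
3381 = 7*483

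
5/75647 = 5/75647 = 0.00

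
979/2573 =979/2573  =  0.38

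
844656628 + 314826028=1159482656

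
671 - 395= 276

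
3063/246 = 1021/82 =12.45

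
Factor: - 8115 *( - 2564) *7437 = 154740617820 = 2^2*3^2*5^1*37^1*67^1 * 541^1*641^1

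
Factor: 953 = 953^1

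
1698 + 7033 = 8731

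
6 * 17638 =105828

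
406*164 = 66584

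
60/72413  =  60/72413= 0.00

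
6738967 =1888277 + 4850690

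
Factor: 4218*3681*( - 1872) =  -2^5* 3^5*13^1*19^1*37^1*409^1 = - 29065529376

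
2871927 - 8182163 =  - 5310236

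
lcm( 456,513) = 4104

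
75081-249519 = -174438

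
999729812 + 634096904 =1633826716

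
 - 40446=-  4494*9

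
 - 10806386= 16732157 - 27538543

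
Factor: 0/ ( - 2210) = 0^1 = 0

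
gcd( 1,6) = 1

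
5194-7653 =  - 2459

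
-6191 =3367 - 9558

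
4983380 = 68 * 73285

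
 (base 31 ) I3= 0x231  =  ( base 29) JA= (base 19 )1AA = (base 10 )561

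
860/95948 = 215/23987 = 0.01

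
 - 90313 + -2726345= - 2816658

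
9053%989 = 152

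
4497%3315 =1182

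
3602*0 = 0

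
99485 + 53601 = 153086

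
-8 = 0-8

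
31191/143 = 218 + 17/143 =218.12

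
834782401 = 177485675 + 657296726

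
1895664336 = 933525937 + 962138399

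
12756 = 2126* 6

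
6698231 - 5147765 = 1550466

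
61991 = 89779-27788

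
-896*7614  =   - 6822144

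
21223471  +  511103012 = 532326483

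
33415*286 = 9556690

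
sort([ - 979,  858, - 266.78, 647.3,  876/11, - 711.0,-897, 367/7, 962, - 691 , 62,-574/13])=[ - 979, - 897, - 711.0, - 691, -266.78, - 574/13, 367/7,  62,  876/11,647.3, 858, 962 ]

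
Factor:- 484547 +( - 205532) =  - 690079  =  -13^1*109^1*487^1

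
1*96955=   96955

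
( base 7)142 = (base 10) 79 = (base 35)29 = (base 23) 3A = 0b1001111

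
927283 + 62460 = 989743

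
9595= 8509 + 1086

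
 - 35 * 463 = - 16205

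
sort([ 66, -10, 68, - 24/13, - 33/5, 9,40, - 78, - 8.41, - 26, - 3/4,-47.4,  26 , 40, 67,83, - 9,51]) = [ - 78, - 47.4, - 26, - 10, - 9,-8.41,-33/5,-24/13, - 3/4  ,  9, 26,  40, 40,51, 66 , 67, 68 , 83]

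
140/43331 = 140/43331 = 0.00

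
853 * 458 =390674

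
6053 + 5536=11589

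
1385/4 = 1385/4 = 346.25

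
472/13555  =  472/13555= 0.03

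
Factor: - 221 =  - 13^1*17^1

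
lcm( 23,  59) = 1357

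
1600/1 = 1600 = 1600.00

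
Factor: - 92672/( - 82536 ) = 2^6* 3^ ( - 1)*19^( - 1 ) = 64/57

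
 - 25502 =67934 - 93436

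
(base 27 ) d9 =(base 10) 360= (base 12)260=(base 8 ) 550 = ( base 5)2420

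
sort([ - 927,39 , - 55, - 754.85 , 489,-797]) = [ - 927, - 797, - 754.85, - 55 , 39, 489]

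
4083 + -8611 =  - 4528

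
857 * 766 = 656462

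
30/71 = 30/71 = 0.42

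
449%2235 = 449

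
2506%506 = 482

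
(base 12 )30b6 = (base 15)189c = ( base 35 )4C2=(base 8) 12312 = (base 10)5322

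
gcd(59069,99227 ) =1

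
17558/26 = 675  +  4/13=675.31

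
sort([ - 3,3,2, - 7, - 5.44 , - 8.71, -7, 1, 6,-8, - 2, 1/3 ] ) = [ - 8.71, - 8, - 7, - 7, - 5.44, - 3, - 2, 1/3,1, 2, 3 , 6 ] 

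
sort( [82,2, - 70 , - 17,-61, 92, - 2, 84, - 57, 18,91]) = [ - 70,- 61, - 57,-17, -2, 2,18, 82,84,91,92]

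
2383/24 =2383/24 =99.29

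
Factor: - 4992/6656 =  -2^(-2)*3^1 =- 3/4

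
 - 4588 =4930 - 9518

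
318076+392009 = 710085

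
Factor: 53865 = 3^4* 5^1 * 7^1* 19^1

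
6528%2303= 1922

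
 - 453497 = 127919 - 581416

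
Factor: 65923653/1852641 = 21974551/617547 = 3^(-1)*7^(-2)*4201^(-1 )*21974551^1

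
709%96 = 37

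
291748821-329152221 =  - 37403400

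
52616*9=473544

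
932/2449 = 932/2449 =0.38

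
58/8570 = 29/4285=0.01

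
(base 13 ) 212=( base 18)11B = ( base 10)353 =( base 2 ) 101100001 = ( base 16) 161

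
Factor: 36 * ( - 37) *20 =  - 26640 = - 2^4 * 3^2*5^1 * 37^1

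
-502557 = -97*5181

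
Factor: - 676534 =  -2^1*338267^1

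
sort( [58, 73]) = [58,  73 ] 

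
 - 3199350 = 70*(-45705)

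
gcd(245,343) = 49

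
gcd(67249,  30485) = 91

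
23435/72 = 325 + 35/72=   325.49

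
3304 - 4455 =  - 1151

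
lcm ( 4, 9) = 36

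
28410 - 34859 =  - 6449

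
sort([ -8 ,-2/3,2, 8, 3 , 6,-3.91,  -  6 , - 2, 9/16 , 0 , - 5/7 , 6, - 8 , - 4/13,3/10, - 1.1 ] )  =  [  -  8 , - 8  , -6, - 3.91, - 2, - 1.1, - 5/7, - 2/3, - 4/13, 0 , 3/10,9/16,2, 3,6,  6 , 8 ] 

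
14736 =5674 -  - 9062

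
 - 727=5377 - 6104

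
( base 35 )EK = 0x1FE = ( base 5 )4020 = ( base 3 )200220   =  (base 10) 510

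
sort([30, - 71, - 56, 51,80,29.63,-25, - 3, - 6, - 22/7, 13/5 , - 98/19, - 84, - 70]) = [ - 84,-71, - 70,  -  56 , - 25, - 6, - 98/19, - 22/7, - 3, 13/5,29.63, 30,51, 80]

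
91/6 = 15+1/6 =15.17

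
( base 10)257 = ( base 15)122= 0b100000001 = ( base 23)B4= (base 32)81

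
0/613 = 0 = 0.00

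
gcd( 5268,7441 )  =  1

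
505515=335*1509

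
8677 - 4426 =4251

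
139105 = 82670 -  - 56435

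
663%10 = 3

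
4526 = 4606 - 80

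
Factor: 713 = 23^1*31^1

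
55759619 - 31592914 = 24166705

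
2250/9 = 250 = 250.00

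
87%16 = 7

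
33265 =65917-32652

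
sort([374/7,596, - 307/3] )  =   [ - 307/3,  374/7,596 ]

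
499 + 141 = 640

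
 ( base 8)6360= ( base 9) 4480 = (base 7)12441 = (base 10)3312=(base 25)57c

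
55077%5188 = 3197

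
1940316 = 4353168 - 2412852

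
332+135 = 467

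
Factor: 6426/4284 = 3/2 = 2^ ( - 1)*3^1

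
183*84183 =15405489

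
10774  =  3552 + 7222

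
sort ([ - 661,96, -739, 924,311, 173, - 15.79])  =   [-739, - 661,-15.79, 96, 173, 311,  924]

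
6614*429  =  2837406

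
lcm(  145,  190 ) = 5510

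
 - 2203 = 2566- 4769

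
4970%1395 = 785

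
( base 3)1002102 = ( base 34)nc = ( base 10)794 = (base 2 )1100011010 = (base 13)491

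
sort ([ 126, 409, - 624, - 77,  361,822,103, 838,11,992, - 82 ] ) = [ - 624,  -  82, - 77,11, 103,126,  361 , 409,822, 838, 992]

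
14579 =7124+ 7455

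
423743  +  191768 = 615511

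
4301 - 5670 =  - 1369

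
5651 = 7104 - 1453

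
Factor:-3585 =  -3^1*5^1*239^1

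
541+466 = 1007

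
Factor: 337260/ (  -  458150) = -2^1*3^1 * 5^(-1)*7^(  -  1) * 17^( - 1)*73^1 = - 438/595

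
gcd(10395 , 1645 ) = 35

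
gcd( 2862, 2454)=6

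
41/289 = 41/289 = 0.14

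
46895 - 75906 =-29011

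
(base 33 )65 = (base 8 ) 313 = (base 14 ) 107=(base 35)5s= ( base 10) 203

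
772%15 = 7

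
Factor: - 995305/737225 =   -  199061/147445= -  5^( - 1 )*37^(-1 )*137^1*797^ (  -  1) *1453^1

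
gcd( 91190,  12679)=1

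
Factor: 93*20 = 1860 = 2^2 * 3^1*5^1*31^1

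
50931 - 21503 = 29428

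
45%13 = 6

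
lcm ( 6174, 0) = 0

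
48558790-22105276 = 26453514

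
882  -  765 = 117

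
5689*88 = 500632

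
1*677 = 677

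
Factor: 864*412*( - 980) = -348848640 = - 2^9*3^3*5^1 * 7^2*103^1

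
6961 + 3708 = 10669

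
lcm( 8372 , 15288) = 351624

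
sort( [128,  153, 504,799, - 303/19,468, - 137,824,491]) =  [ - 137, - 303/19  ,  128 , 153, 468,491, 504,799,824 ]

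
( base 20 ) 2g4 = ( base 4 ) 101210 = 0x464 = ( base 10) 1124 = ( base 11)932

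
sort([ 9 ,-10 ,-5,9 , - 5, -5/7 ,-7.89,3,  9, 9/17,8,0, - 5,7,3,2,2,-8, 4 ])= [ - 10,-8, - 7.89,-5,  -  5,-5, - 5/7,0,9/17,2,2, 3,  3,4,7, 8,  9,9,9] 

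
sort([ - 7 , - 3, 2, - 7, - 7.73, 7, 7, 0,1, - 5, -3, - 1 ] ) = [ - 7.73, - 7,-7, - 5, - 3,-3, - 1, 0, 1,2,7, 7]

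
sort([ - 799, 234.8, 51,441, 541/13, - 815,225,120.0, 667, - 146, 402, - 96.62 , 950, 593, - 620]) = [ - 815,-799, - 620, - 146, - 96.62, 541/13, 51,120.0, 225, 234.8,402 , 441,593, 667, 950] 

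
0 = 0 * 269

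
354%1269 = 354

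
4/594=2/297 = 0.01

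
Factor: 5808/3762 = 2^3*3^( - 1)*11^1*19^( - 1) = 88/57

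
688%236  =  216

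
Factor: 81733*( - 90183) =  - 3^1*23^1*37^1*47^2*1307^1 = - 7370927139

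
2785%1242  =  301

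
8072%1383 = 1157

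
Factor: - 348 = -2^2*3^1 * 29^1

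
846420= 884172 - 37752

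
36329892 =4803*7564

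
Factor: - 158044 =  -2^2*39511^1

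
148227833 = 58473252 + 89754581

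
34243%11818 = 10607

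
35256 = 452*78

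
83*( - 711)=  - 59013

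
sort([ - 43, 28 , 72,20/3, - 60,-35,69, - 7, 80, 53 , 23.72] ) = [ - 60,-43, - 35, - 7, 20/3,  23.72,  28, 53,69,  72,80] 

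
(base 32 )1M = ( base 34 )1K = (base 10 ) 54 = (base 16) 36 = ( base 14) 3C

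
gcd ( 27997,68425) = 1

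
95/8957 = 95/8957 = 0.01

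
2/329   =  2/329 = 0.01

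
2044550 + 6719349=8763899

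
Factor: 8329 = 8329^1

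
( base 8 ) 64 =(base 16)34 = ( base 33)1j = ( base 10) 52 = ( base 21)2a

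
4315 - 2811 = 1504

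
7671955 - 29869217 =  - 22197262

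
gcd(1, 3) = 1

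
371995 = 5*74399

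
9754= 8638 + 1116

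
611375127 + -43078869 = 568296258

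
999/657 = 111/73 = 1.52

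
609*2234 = 1360506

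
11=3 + 8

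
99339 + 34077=133416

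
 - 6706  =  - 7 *958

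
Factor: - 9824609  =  -1487^1*6607^1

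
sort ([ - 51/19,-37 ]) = [ - 37, -51/19 ]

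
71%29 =13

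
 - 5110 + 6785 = 1675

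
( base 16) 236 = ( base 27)KQ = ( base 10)566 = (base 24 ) ne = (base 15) 27B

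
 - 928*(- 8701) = 8074528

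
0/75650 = 0=0.00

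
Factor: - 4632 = -2^3*3^1*193^1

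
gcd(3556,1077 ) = 1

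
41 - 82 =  - 41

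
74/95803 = 74/95803 = 0.00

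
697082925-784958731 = -87875806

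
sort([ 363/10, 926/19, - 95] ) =[ - 95 , 363/10,926/19]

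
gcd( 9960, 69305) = 415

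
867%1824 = 867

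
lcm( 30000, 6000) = 30000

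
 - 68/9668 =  - 17/2417=- 0.01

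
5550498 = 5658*981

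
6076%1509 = 40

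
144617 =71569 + 73048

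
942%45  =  42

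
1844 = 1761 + 83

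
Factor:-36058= - 2^1*11^2*149^1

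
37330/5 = 7466 = 7466.00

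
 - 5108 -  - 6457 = 1349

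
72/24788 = 18/6197 = 0.00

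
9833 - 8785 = 1048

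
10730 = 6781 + 3949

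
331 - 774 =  - 443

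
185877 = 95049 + 90828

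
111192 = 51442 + 59750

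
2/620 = 1/310= 0.00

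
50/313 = 50/313 = 0.16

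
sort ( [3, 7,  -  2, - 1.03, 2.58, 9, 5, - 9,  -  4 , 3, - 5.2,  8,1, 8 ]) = [ - 9,- 5.2, - 4 ,  -  2,-1.03,1, 2.58, 3,3,  5, 7, 8,8, 9]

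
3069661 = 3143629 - 73968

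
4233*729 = 3085857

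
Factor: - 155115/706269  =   - 3^3*5^1*47^ ( - 1)*383^1*5009^ ( - 1) = - 51705/235423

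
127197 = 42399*3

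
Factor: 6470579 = 41^1*97^1*1627^1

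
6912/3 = 2304 =2304.00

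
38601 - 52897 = -14296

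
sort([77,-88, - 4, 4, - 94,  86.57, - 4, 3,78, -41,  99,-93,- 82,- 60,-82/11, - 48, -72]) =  [-94 , -93, - 88, - 82, - 72,-60,-48, - 41, - 82/11, - 4, - 4,  3,  4, 77,78 , 86.57,  99 ]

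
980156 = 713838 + 266318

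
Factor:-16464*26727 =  - 440033328 = - 2^4*3^2*7^3*59^1*151^1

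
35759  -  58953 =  - 23194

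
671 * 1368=917928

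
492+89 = 581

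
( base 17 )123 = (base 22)ei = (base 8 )506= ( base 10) 326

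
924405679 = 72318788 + 852086891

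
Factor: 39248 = 2^4*11^1*223^1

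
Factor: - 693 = - 3^2 * 7^1*11^1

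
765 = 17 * 45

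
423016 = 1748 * 242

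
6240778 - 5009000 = 1231778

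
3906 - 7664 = -3758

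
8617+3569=12186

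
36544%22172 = 14372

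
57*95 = 5415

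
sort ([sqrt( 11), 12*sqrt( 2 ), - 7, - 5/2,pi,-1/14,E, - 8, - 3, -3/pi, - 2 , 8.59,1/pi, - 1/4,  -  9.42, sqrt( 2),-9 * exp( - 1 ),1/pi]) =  [ - 9.42, - 8, - 7,  -  9 * exp( - 1), - 3, - 5/2, - 2,  -  3/pi, - 1/4, - 1/14,1/pi,1/pi, sqrt( 2 ),E,pi,sqrt( 11),8.59,12 * sqrt(  2)]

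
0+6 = 6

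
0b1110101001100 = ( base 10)7500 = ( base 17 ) 18g3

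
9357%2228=445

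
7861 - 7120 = 741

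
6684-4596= 2088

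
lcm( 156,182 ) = 1092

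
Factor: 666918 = 2^1 * 3^2*  7^1*67^1*79^1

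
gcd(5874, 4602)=6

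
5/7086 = 5/7086 = 0.00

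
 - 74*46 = - 3404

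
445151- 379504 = 65647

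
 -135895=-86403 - 49492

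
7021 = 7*1003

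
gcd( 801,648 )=9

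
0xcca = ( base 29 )3PQ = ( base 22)6gi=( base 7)12355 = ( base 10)3274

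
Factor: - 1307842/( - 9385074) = 3^( - 2 ) * 29^1*22549^1 *521393^( - 1 ) = 653921/4692537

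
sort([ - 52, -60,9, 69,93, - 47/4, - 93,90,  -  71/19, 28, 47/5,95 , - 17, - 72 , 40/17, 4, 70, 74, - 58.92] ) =[- 93, - 72,  -  60, - 58.92, -52,-17, - 47/4, - 71/19, 40/17, 4, 9, 47/5, 28,  69,70,74 , 90,93,95 ] 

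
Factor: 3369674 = 2^1*7^1*11^1*  21881^1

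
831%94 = 79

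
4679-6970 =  - 2291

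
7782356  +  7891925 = 15674281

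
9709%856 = 293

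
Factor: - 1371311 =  - 433^1 * 3167^1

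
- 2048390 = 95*(- 21562 ) 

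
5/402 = 5/402 = 0.01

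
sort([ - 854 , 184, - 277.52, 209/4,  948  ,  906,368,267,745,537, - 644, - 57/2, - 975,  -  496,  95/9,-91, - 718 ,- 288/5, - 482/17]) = [ -975, - 854,  -  718,  -  644, - 496, - 277.52, - 91, - 288/5, - 57/2, -482/17,95/9, 209/4,184, 267, 368 , 537, 745 , 906,948 ]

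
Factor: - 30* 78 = - 2^2*3^2*5^1*13^1  =  -2340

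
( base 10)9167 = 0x23CF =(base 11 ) 6984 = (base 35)7GW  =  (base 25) egh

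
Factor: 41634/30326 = 3^4 *59^( - 1) = 81/59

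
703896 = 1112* 633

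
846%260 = 66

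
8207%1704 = 1391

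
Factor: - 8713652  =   - 2^2*107^1 * 20359^1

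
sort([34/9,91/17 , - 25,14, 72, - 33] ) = [ - 33, - 25,34/9,91/17 , 14,72]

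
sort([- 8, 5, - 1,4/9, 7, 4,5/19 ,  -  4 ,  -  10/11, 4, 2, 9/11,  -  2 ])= [ - 8,  -  4,  -  2, -1,  -  10/11, 5/19, 4/9, 9/11, 2, 4, 4, 5, 7] 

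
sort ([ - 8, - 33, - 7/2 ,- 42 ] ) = [ - 42, - 33,-8, - 7/2 ]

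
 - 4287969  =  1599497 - 5887466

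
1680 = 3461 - 1781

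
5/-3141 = -5/3141 = - 0.00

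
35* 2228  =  77980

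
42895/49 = 875 + 20/49 = 875.41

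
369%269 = 100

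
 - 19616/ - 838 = 9808/419 = 23.41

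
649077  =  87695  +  561382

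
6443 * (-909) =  - 5856687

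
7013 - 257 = 6756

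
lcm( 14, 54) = 378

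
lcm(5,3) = 15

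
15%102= 15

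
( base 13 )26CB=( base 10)5575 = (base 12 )3287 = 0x15c7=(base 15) 19BA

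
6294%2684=926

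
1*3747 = 3747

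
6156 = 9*684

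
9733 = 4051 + 5682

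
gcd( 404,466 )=2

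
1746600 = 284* 6150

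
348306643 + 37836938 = 386143581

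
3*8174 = 24522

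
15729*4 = 62916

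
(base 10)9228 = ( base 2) 10010000001100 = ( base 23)ha5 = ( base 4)2100030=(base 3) 110122210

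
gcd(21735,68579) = 7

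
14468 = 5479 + 8989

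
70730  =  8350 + 62380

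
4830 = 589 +4241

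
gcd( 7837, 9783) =1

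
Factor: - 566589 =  - 3^1 * 188863^1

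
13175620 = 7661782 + 5513838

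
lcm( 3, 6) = 6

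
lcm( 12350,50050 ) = 950950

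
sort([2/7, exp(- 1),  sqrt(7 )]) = [2/7, exp(- 1) , sqrt(7)]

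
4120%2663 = 1457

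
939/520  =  1 + 419/520 = 1.81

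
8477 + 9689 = 18166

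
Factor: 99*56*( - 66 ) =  - 365904 = - 2^4*3^3*7^1*11^2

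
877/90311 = 877/90311 = 0.01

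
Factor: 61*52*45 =2^2*3^2*5^1*13^1*61^1=142740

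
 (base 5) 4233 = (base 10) 568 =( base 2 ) 1000111000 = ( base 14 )2c8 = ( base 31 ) IA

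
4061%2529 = 1532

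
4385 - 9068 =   -  4683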